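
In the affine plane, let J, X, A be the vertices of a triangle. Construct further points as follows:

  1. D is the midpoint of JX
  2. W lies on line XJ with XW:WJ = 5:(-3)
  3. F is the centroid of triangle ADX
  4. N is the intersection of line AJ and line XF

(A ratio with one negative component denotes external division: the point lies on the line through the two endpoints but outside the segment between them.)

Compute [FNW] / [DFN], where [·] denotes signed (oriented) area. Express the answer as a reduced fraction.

[FNW]:[DFN] = 5

Work in coordinates with J = (0, 0), X = (1, 0), A = (0, 1).
1. D is the midpoint of JX ⇒ D = (1/2, 0)
2. W lies on line XJ with XW:WJ = 5:(-3) ⇒ W = (-3/2, 0)
3. F is the centroid of triangle ADX ⇒ F = (1/2, 1/3)
4. N is the intersection of line AJ and line XF ⇒ N = (0, 2/3)
2·[FNW] = 5/6, 2·[DFN] = 1/6
[FNW]:[DFN] = 5/6:1/6 = 5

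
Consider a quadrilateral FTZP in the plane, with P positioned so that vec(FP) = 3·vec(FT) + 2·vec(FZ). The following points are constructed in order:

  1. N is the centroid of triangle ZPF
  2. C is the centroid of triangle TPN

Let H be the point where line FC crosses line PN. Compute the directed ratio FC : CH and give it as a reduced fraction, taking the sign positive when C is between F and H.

Choose coordinates F = (0, 0), T = (1, 0), Z = (0, 1), P = (3, 2).
1. N is the centroid of triangle ZPF ⇒ N = (1, 1)
2. C is the centroid of triangle TPN ⇒ C = (5/3, 1)
line FC meets PN at H = (5, 3)
C = F + t·(H−F) with t = 1/3, so FC:CH = 1/3:2/3

FC:CH = 1/2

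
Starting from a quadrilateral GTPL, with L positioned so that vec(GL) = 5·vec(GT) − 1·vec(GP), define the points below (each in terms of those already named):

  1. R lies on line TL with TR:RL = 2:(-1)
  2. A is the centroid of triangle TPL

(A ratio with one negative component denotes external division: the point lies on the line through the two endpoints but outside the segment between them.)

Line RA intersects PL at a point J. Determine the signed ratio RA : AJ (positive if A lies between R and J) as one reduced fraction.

Choose coordinates G = (0, 0), T = (1, 0), P = (0, 1), L = (5, -1).
1. R lies on line TL with TR:RL = 2:(-1) ⇒ R = (9, -2)
2. A is the centroid of triangle TPL ⇒ A = (2, 0)
line RA meets PL at J = (15/4, -1/2)
A = R + t·(J−R) with t = 4/3, so RA:AJ = 4/3:-1/3

RA:AJ = -4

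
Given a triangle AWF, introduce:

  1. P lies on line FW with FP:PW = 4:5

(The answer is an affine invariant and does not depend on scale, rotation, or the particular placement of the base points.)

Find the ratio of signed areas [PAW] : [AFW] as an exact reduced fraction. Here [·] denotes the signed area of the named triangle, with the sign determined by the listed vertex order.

Work in coordinates with A = (0, 0), W = (1, 0), F = (0, 1).
1. P lies on line FW with FP:PW = 4:5 ⇒ P = (4/9, 5/9)
2·[PAW] = 5/9, 2·[AFW] = -1
[PAW]:[AFW] = 5/9:-1 = -5/9

[PAW]:[AFW] = -5/9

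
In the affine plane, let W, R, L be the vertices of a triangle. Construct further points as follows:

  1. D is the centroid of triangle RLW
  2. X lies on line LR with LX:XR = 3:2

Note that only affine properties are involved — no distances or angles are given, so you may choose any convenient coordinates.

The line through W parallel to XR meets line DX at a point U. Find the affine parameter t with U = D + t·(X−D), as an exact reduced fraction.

t = -2

Work in coordinates with W = (0, 0), R = (1, 0), L = (0, 1).
1. D is the centroid of triangle RLW ⇒ D = (1/3, 1/3)
2. X lies on line LR with LX:XR = 3:2 ⇒ X = (3/5, 2/5)
through W parallel to XR: direction (2/5, -2/5); meets DX at U = (-1/5, 1/5)
U = D + t·(X−D) with t = -2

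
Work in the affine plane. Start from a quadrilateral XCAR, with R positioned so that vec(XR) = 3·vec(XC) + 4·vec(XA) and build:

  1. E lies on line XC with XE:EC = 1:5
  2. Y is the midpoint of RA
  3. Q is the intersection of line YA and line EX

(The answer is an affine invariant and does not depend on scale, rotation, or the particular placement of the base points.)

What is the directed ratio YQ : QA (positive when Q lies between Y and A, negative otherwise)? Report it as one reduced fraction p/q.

Work in coordinates with X = (0, 0), C = (1, 0), A = (0, 1), R = (3, 4).
1. E lies on line XC with XE:EC = 1:5 ⇒ E = (1/6, 0)
2. Y is the midpoint of RA ⇒ Y = (3/2, 5/2)
3. Q is the intersection of line YA and line EX ⇒ Q = (-1, 0)
Q = Y + t·(A−Y) with t = 5/3, so YQ:QA = t:(1−t) = 5/3:-2/3

YQ:QA = -5/2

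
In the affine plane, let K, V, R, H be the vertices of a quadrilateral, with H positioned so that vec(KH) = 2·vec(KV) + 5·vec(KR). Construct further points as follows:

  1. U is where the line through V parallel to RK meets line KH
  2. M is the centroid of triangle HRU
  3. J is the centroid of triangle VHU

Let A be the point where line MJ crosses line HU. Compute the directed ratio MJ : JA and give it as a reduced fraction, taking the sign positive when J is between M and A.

MJ:JA = -7/5

Choose coordinates K = (0, 0), V = (1, 0), R = (0, 1), H = (2, 5).
1. U is where the line through V parallel to RK meets line KH ⇒ U = (1, 5/2)
2. M is the centroid of triangle HRU ⇒ M = (1, 17/6)
3. J is the centroid of triangle VHU ⇒ J = (4/3, 5/2)
line MJ meets HU at A = (23/21, 115/42)
J = M + t·(A−M) with t = 7/2, so MJ:JA = 7/2:-5/2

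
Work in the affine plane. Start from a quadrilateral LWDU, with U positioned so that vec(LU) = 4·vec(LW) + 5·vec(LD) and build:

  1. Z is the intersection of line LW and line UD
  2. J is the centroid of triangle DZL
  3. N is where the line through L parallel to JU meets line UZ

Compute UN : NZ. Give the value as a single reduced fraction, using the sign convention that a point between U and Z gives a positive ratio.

Choose coordinates L = (0, 0), W = (1, 0), D = (0, 1), U = (4, 5).
1. Z is the intersection of line LW and line UD ⇒ Z = (-1, 0)
2. J is the centroid of triangle DZL ⇒ J = (-1/3, 1/3)
3. N is where the line through L parallel to JU meets line UZ ⇒ N = (13, 14)
N = U + t·(Z−U) with t = -9/5, so UN:NZ = t:(1−t) = -9/5:14/5

UN:NZ = -9/14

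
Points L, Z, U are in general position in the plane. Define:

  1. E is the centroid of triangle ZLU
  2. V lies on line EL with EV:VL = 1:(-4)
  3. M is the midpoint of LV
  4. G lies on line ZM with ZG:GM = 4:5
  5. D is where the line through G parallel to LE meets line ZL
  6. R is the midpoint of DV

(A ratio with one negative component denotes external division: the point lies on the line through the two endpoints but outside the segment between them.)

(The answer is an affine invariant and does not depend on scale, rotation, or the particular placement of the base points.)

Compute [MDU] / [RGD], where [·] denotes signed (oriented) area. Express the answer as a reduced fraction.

Set L = (0, 0), Z = (1, 0), U = (0, 1); any affine frame gives the same invariant.
1. E is the centroid of triangle ZLU ⇒ E = (1/3, 1/3)
2. V lies on line EL with EV:VL = 1:(-4) ⇒ V = (4/9, 4/9)
3. M is the midpoint of LV ⇒ M = (2/9, 2/9)
4. G lies on line ZM with ZG:GM = 4:5 ⇒ G = (53/81, 8/81)
5. D is where the line through G parallel to LE meets line ZL ⇒ D = (5/9, 0)
6. R is the midpoint of DV ⇒ R = (1/2, 2/9)
2·[MDU] = 17/81, 2·[RGD] = -20/729
[MDU]:[RGD] = 17/81:-20/729 = -153/20

[MDU]:[RGD] = -153/20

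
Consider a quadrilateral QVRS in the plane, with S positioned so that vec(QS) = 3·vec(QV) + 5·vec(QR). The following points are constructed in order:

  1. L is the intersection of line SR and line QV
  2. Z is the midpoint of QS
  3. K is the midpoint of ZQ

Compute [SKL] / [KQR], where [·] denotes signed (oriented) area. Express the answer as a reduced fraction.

Work in coordinates with Q = (0, 0), V = (1, 0), R = (0, 1), S = (3, 5).
1. L is the intersection of line SR and line QV ⇒ L = (-3/4, 0)
2. Z is the midpoint of QS ⇒ Z = (3/2, 5/2)
3. K is the midpoint of ZQ ⇒ K = (3/4, 5/4)
2·[SKL] = -45/16, 2·[KQR] = -3/4
[SKL]:[KQR] = -45/16:-3/4 = 15/4

[SKL]:[KQR] = 15/4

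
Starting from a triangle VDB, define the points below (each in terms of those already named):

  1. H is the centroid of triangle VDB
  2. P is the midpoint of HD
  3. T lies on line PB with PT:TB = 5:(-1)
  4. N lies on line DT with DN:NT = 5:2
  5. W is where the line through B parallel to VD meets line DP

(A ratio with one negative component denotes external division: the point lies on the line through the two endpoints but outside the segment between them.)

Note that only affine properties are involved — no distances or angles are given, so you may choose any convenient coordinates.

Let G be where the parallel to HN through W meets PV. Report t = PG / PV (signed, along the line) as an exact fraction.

t = 125/64

Set V = (0, 0), D = (1, 0), B = (0, 1); any affine frame gives the same invariant.
1. H is the centroid of triangle VDB ⇒ H = (1/3, 1/3)
2. P is the midpoint of HD ⇒ P = (2/3, 1/6)
3. T lies on line PB with PT:TB = 5:(-1) ⇒ T = (-1/6, 29/24)
4. N lies on line DT with DN:NT = 5:2 ⇒ N = (1/6, 145/168)
5. W is where the line through B parallel to VD meets line DP ⇒ W = (-1, 1)
through W parallel to HN: direction (-1/6, 89/168); meets PV at G = (-61/96, -61/384)
G = P + t·(V−P) with t = 125/64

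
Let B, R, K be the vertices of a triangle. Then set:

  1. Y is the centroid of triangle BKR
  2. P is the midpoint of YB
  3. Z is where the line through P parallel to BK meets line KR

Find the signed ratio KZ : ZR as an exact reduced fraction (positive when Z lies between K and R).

KZ:ZR = 1/5

Assign B = (0, 0), R = (1, 0), K = (0, 1) — the answer is frame-independent, so this choice is without loss of generality.
1. Y is the centroid of triangle BKR ⇒ Y = (1/3, 1/3)
2. P is the midpoint of YB ⇒ P = (1/6, 1/6)
3. Z is where the line through P parallel to BK meets line KR ⇒ Z = (1/6, 5/6)
Z = K + t·(R−K) with t = 1/6, so KZ:ZR = t:(1−t) = 1/6:5/6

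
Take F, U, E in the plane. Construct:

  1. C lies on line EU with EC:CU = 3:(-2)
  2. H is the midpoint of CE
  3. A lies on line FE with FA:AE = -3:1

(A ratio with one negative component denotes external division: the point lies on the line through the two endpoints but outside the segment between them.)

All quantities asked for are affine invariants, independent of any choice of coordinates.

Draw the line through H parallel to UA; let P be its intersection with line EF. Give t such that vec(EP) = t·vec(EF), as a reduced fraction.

t = -3/4

Work in coordinates with F = (0, 0), U = (1, 0), E = (0, 1).
1. C lies on line EU with EC:CU = 3:(-2) ⇒ C = (3, -2)
2. H is the midpoint of CE ⇒ H = (3/2, -1/2)
3. A lies on line FE with FA:AE = -3:1 ⇒ A = (0, 3/2)
through H parallel to UA: direction (-1, 3/2); meets EF at P = (0, 7/4)
P = E + t·(F−E) with t = -3/4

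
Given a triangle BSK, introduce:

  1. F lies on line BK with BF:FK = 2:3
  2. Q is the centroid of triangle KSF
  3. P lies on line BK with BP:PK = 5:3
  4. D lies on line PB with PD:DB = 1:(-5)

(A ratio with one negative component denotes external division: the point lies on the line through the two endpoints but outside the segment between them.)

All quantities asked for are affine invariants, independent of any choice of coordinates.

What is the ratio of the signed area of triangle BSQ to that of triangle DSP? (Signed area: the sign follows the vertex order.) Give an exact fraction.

Work in coordinates with B = (0, 0), S = (1, 0), K = (0, 1).
1. F lies on line BK with BF:FK = 2:3 ⇒ F = (0, 2/5)
2. Q is the centroid of triangle KSF ⇒ Q = (1/3, 7/15)
3. P lies on line BK with BP:PK = 5:3 ⇒ P = (0, 5/8)
4. D lies on line PB with PD:DB = 1:(-5) ⇒ D = (0, 25/32)
2·[BSQ] = 7/15, 2·[DSP] = -5/32
[BSQ]:[DSP] = 7/15:-5/32 = -224/75

[BSQ]:[DSP] = -224/75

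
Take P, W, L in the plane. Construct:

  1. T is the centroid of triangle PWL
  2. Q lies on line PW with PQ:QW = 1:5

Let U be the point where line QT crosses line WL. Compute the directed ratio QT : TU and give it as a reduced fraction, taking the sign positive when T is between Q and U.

QT:TU = 3/2

Choose coordinates P = (0, 0), W = (1, 0), L = (0, 1).
1. T is the centroid of triangle PWL ⇒ T = (1/3, 1/3)
2. Q lies on line PW with PQ:QW = 1:5 ⇒ Q = (1/6, 0)
line QT meets WL at U = (4/9, 5/9)
T = Q + t·(U−Q) with t = 3/5, so QT:TU = 3/5:2/5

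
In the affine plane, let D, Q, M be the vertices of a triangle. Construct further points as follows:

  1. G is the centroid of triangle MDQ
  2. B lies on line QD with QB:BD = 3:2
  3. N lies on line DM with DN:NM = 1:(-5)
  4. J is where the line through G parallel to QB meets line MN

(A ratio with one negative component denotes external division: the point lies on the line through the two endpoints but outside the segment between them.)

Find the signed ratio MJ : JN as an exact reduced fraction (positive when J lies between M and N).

Choose coordinates D = (0, 0), Q = (1, 0), M = (0, 1).
1. G is the centroid of triangle MDQ ⇒ G = (1/3, 1/3)
2. B lies on line QD with QB:BD = 3:2 ⇒ B = (2/5, 0)
3. N lies on line DM with DN:NM = 1:(-5) ⇒ N = (0, -1/4)
4. J is where the line through G parallel to QB meets line MN ⇒ J = (0, 1/3)
J = M + t·(N−M) with t = 8/15, so MJ:JN = t:(1−t) = 8/15:7/15

MJ:JN = 8/7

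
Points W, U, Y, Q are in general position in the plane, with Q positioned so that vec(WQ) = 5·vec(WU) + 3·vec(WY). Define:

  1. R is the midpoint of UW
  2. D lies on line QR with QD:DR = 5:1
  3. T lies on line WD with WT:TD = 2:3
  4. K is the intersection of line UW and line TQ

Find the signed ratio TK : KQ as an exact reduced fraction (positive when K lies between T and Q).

Work in coordinates with W = (0, 0), U = (1, 0), Y = (0, 1), Q = (5, 3).
1. R is the midpoint of UW ⇒ R = (1/2, 0)
2. D lies on line QR with QD:DR = 5:1 ⇒ D = (5/4, 1/2)
3. T lies on line WD with WT:TD = 2:3 ⇒ T = (1/2, 1/5)
4. K is the intersection of line UW and line TQ ⇒ K = (5/28, 0)
K = T + t·(Q−T) with t = -1/14, so TK:KQ = t:(1−t) = -1/14:15/14

TK:KQ = -1/15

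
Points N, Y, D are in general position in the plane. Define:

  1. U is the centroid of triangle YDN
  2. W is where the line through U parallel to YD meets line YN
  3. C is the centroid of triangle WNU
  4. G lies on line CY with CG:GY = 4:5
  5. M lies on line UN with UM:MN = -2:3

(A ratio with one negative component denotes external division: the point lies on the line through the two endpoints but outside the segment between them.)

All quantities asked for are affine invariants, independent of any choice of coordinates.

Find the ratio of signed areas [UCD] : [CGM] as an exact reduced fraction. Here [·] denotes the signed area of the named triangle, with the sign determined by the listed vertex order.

Work in coordinates with N = (0, 0), Y = (1, 0), D = (0, 1).
1. U is the centroid of triangle YDN ⇒ U = (1/3, 1/3)
2. W is where the line through U parallel to YD meets line YN ⇒ W = (2/3, 0)
3. C is the centroid of triangle WNU ⇒ C = (1/3, 1/9)
4. G lies on line CY with CG:GY = 4:5 ⇒ G = (17/27, 5/81)
5. M lies on line UN with UM:MN = -2:3 ⇒ M = (1, 1)
2·[UCD] = -2/27, 2·[CGM] = 8/27
[UCD]:[CGM] = -2/27:8/27 = -1/4

[UCD]:[CGM] = -1/4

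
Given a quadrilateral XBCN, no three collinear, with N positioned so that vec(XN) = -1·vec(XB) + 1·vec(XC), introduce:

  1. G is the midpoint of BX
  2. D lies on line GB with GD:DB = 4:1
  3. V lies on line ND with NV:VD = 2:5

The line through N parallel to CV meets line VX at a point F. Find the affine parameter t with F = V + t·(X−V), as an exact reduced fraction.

t = -5/8

Work in coordinates with X = (0, 0), B = (1, 0), C = (0, 1), N = (-1, 1).
1. G is the midpoint of BX ⇒ G = (1/2, 0)
2. D lies on line GB with GD:DB = 4:1 ⇒ D = (9/10, 0)
3. V lies on line ND with NV:VD = 2:5 ⇒ V = (-16/35, 5/7)
through N parallel to CV: direction (-16/35, -2/7); meets VX at F = (-26/35, 65/56)
F = V + t·(X−V) with t = -5/8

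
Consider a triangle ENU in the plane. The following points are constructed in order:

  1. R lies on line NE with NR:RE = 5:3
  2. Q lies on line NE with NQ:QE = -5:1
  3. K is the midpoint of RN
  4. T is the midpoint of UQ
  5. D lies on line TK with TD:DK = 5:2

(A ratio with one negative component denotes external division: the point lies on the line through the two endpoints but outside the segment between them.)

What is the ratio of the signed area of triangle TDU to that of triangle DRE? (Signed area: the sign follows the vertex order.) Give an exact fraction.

Choose coordinates E = (0, 0), N = (1, 0), U = (0, 1).
1. R lies on line NE with NR:RE = 5:3 ⇒ R = (3/8, 0)
2. Q lies on line NE with NQ:QE = -5:1 ⇒ Q = (-1/4, 0)
3. K is the midpoint of RN ⇒ K = (11/16, 0)
4. T is the midpoint of UQ ⇒ T = (-1/8, 1/2)
5. D lies on line TK with TD:DK = 5:2 ⇒ D = (51/112, 1/7)
2·[TDU] = 75/224, 2·[DRE] = -3/56
[TDU]:[DRE] = 75/224:-3/56 = -25/4

[TDU]:[DRE] = -25/4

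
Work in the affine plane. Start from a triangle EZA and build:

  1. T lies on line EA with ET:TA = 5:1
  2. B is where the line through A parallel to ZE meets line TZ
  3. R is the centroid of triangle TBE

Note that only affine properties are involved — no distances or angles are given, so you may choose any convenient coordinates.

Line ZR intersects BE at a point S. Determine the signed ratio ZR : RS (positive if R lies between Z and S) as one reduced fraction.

ZR:RS = 17

Choose coordinates E = (0, 0), Z = (1, 0), A = (0, 1).
1. T lies on line EA with ET:TA = 5:1 ⇒ T = (0, 5/6)
2. B is where the line through A parallel to ZE meets line TZ ⇒ B = (-1/5, 1)
3. R is the centroid of triangle TBE ⇒ R = (-1/15, 11/18)
line ZR meets BE at S = (-11/85, 11/17)
R = Z + t·(S−Z) with t = 17/18, so ZR:RS = 17/18:1/18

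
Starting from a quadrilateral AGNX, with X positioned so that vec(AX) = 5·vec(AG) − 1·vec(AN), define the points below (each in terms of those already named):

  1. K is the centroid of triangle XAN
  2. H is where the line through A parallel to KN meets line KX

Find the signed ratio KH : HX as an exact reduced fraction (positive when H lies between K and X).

KH:HX = -1/2

Assign A = (0, 0), G = (1, 0), N = (0, 1), X = (5, -1) — the answer is frame-independent, so this choice is without loss of generality.
1. K is the centroid of triangle XAN ⇒ K = (5/3, 0)
2. H is where the line through A parallel to KN meets line KX ⇒ H = (-5/3, 1)
H = K + t·(X−K) with t = -1, so KH:HX = t:(1−t) = -1:2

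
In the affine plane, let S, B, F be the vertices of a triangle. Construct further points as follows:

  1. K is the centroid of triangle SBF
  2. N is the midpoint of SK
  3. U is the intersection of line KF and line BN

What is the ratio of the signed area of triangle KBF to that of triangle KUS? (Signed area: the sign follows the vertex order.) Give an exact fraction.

Set S = (0, 0), B = (1, 0), F = (0, 1); any affine frame gives the same invariant.
1. K is the centroid of triangle SBF ⇒ K = (1/3, 1/3)
2. N is the midpoint of SK ⇒ N = (1/6, 1/6)
3. U is the intersection of line KF and line BN ⇒ U = (4/9, 1/9)
2·[KBF] = 1/3, 2·[KUS] = -1/9
[KBF]:[KUS] = 1/3:-1/9 = -3

[KBF]:[KUS] = -3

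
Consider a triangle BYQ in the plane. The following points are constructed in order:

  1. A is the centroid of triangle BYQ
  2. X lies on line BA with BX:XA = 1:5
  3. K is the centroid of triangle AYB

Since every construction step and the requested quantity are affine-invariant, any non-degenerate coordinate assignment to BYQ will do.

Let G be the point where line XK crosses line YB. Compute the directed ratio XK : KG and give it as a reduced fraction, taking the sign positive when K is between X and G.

XK:KG = -1/2

Set B = (0, 0), Y = (1, 0), Q = (0, 1); any affine frame gives the same invariant.
1. A is the centroid of triangle BYQ ⇒ A = (1/3, 1/3)
2. X lies on line BA with BX:XA = 1:5 ⇒ X = (1/18, 1/18)
3. K is the centroid of triangle AYB ⇒ K = (4/9, 1/9)
line XK meets YB at G = (-1/3, 0)
K = X + t·(G−X) with t = -1, so XK:KG = -1:2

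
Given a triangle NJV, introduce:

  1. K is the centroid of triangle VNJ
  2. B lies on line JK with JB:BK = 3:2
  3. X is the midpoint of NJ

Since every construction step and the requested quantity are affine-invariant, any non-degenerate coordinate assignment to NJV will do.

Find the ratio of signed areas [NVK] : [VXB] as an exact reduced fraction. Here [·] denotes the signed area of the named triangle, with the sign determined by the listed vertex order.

[NVK]:[VXB] = -5/3

Set N = (0, 0), J = (1, 0), V = (0, 1); any affine frame gives the same invariant.
1. K is the centroid of triangle VNJ ⇒ K = (1/3, 1/3)
2. B lies on line JK with JB:BK = 3:2 ⇒ B = (3/5, 1/5)
3. X is the midpoint of NJ ⇒ X = (1/2, 0)
2·[NVK] = -1/3, 2·[VXB] = 1/5
[NVK]:[VXB] = -1/3:1/5 = -5/3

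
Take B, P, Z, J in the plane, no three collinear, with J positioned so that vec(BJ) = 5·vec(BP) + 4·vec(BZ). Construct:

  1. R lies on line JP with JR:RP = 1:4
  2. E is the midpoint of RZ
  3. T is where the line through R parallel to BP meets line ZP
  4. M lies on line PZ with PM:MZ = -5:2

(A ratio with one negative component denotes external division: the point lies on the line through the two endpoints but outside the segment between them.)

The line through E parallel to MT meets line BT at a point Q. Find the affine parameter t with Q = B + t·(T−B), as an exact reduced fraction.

t = 21/5

Assign B = (0, 0), P = (1, 0), Z = (0, 1), J = (5, 4) — the answer is frame-independent, so this choice is without loss of generality.
1. R lies on line JP with JR:RP = 1:4 ⇒ R = (21/5, 16/5)
2. E is the midpoint of RZ ⇒ E = (21/10, 21/10)
3. T is where the line through R parallel to BP meets line ZP ⇒ T = (-11/5, 16/5)
4. M lies on line PZ with PM:MZ = -5:2 ⇒ M = (-2/3, 5/3)
through E parallel to MT: direction (-23/15, 23/15); meets BT at Q = (-231/25, 336/25)
Q = B + t·(T−B) with t = 21/5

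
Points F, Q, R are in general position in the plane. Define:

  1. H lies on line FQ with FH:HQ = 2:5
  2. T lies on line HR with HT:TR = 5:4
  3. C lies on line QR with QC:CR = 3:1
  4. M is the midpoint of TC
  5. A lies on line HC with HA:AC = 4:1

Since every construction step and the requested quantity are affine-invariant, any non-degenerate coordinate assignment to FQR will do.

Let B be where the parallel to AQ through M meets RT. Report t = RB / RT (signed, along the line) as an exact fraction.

Choose coordinates F = (0, 0), Q = (1, 0), R = (0, 1).
1. H lies on line FQ with FH:HQ = 2:5 ⇒ H = (2/7, 0)
2. T lies on line HR with HT:TR = 5:4 ⇒ T = (8/63, 5/9)
3. C lies on line QR with QC:CR = 3:1 ⇒ C = (1/4, 3/4)
4. M is the midpoint of TC ⇒ M = (95/504, 47/72)
5. A lies on line HC with HA:AC = 4:1 ⇒ A = (9/35, 3/5)
through M parallel to AQ: direction (26/35, -3/5); meets RT at B = (73/1008, 215/288)
B = R + t·(T−R) with t = 73/128

t = 73/128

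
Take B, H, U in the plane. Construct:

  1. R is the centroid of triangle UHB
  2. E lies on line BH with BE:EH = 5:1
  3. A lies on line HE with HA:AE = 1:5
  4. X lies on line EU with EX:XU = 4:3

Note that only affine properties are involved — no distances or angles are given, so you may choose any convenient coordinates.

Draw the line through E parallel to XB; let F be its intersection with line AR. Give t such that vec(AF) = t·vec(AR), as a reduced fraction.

Choose coordinates B = (0, 0), H = (1, 0), U = (0, 1).
1. R is the centroid of triangle UHB ⇒ R = (1/3, 1/3)
2. E lies on line BH with BE:EH = 5:1 ⇒ E = (5/6, 0)
3. A lies on line HE with HA:AE = 1:5 ⇒ A = (35/36, 0)
4. X lies on line EU with EX:XU = 4:3 ⇒ X = (5/14, 4/7)
through E parallel to XB: direction (-5/14, -4/7); meets AR at F = (635/732, 10/183)
F = A + t·(R−A) with t = 10/61

t = 10/61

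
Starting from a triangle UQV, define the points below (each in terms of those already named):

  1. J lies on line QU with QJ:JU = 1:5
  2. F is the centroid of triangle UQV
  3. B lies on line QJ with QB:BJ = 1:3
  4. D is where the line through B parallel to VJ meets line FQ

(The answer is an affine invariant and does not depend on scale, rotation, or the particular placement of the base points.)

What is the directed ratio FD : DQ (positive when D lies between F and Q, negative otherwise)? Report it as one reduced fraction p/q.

FD:DQ = 25/3

Work in coordinates with U = (0, 0), Q = (1, 0), V = (0, 1).
1. J lies on line QU with QJ:JU = 1:5 ⇒ J = (5/6, 0)
2. F is the centroid of triangle UQV ⇒ F = (1/3, 1/3)
3. B lies on line QJ with QB:BJ = 1:3 ⇒ B = (23/24, 0)
4. D is where the line through B parallel to VJ meets line FQ ⇒ D = (13/14, 1/28)
D = F + t·(Q−F) with t = 25/28, so FD:DQ = t:(1−t) = 25/28:3/28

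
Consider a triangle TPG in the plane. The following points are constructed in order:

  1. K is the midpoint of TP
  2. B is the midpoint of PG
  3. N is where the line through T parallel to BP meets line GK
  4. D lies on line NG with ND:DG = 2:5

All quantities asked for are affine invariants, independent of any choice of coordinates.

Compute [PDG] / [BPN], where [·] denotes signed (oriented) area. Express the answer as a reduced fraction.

[PDG]:[BPN] = 10/7

Work in coordinates with T = (0, 0), P = (1, 0), G = (0, 1).
1. K is the midpoint of TP ⇒ K = (1/2, 0)
2. B is the midpoint of PG ⇒ B = (1/2, 1/2)
3. N is where the line through T parallel to BP meets line GK ⇒ N = (1, -1)
4. D lies on line NG with ND:DG = 2:5 ⇒ D = (5/7, -3/7)
2·[PDG] = -5/7, 2·[BPN] = -1/2
[PDG]:[BPN] = -5/7:-1/2 = 10/7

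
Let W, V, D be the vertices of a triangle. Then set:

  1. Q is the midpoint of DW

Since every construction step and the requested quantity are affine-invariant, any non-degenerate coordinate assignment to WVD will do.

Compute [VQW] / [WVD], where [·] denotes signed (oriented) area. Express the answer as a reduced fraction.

Work in coordinates with W = (0, 0), V = (1, 0), D = (0, 1).
1. Q is the midpoint of DW ⇒ Q = (0, 1/2)
2·[VQW] = 1/2, 2·[WVD] = 1
[VQW]:[WVD] = 1/2:1 = 1/2

[VQW]:[WVD] = 1/2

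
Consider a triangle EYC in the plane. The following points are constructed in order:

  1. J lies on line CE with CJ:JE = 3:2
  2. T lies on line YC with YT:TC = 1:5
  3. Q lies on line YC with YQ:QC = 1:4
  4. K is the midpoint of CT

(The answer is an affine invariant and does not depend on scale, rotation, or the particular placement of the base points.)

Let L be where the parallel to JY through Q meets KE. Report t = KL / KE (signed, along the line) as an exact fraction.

t = 23/75

Set E = (0, 0), Y = (1, 0), C = (0, 1); any affine frame gives the same invariant.
1. J lies on line CE with CJ:JE = 3:2 ⇒ J = (0, 2/5)
2. T lies on line YC with YT:TC = 1:5 ⇒ T = (5/6, 1/6)
3. Q lies on line YC with YQ:QC = 1:4 ⇒ Q = (4/5, 1/5)
4. K is the midpoint of CT ⇒ K = (5/12, 7/12)
through Q parallel to JY: direction (1, -2/5); meets KE at L = (13/45, 91/225)
L = K + t·(E−K) with t = 23/75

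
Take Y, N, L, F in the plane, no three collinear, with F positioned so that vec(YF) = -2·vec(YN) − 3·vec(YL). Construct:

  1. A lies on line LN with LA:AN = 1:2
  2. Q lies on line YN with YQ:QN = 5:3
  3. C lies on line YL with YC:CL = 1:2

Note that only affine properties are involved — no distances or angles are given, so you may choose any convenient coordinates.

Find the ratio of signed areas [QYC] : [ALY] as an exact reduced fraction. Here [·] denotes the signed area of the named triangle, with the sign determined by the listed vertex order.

[QYC]:[ALY] = -5/8

Set Y = (0, 0), N = (1, 0), L = (0, 1), F = (-2, -3); any affine frame gives the same invariant.
1. A lies on line LN with LA:AN = 1:2 ⇒ A = (1/3, 2/3)
2. Q lies on line YN with YQ:QN = 5:3 ⇒ Q = (5/8, 0)
3. C lies on line YL with YC:CL = 1:2 ⇒ C = (0, 1/3)
2·[QYC] = -5/24, 2·[ALY] = 1/3
[QYC]:[ALY] = -5/24:1/3 = -5/8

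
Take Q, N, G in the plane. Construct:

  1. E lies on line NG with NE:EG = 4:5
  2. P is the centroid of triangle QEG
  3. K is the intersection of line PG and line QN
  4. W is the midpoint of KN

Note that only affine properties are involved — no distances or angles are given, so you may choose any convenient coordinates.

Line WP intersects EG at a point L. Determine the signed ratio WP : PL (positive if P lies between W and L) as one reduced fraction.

WP:PL = -1/28

Set Q = (0, 0), N = (1, 0), G = (0, 1); any affine frame gives the same invariant.
1. E lies on line NG with NE:EG = 4:5 ⇒ E = (5/9, 4/9)
2. P is the centroid of triangle QEG ⇒ P = (5/27, 13/27)
3. K is the intersection of line PG and line QN ⇒ K = (5/14, 0)
4. W is the midpoint of KN ⇒ W = (19/28, 0)
line WP meets EG at L = (14, -13)
P = W + t·(L−W) with t = -1/27, so WP:PL = -1/27:28/27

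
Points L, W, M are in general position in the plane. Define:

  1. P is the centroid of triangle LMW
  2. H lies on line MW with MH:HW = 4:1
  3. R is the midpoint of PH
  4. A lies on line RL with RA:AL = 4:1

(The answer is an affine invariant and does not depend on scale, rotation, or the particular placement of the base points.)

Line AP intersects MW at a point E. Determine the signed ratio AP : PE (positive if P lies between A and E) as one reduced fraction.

Work in coordinates with L = (0, 0), W = (1, 0), M = (0, 1).
1. P is the centroid of triangle LMW ⇒ P = (1/3, 1/3)
2. H lies on line MW with MH:HW = 4:1 ⇒ H = (4/5, 1/5)
3. R is the midpoint of PH ⇒ R = (17/30, 4/15)
4. A lies on line RL with RA:AL = 4:1 ⇒ A = (17/150, 4/75)
line AP meets MW at E = (12/25, 13/25)
P = A + t·(E−A) with t = 3/5, so AP:PE = 3/5:2/5

AP:PE = 3/2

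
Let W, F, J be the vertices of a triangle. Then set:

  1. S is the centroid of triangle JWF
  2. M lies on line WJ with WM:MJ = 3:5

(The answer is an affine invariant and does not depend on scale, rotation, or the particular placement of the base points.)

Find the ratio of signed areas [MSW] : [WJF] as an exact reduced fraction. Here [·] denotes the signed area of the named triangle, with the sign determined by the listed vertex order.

[MSW]:[WJF] = 1/8

Work in coordinates with W = (0, 0), F = (1, 0), J = (0, 1).
1. S is the centroid of triangle JWF ⇒ S = (1/3, 1/3)
2. M lies on line WJ with WM:MJ = 3:5 ⇒ M = (0, 3/8)
2·[MSW] = -1/8, 2·[WJF] = -1
[MSW]:[WJF] = -1/8:-1 = 1/8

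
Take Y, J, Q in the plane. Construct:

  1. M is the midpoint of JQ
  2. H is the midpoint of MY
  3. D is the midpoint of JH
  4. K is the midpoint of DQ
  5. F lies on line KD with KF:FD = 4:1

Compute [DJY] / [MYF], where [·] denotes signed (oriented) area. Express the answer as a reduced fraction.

[DJY]:[MYF] = -5/7

Assign Y = (0, 0), J = (1, 0), Q = (0, 1) — the answer is frame-independent, so this choice is without loss of generality.
1. M is the midpoint of JQ ⇒ M = (1/2, 1/2)
2. H is the midpoint of MY ⇒ H = (1/4, 1/4)
3. D is the midpoint of JH ⇒ D = (5/8, 1/8)
4. K is the midpoint of DQ ⇒ K = (5/16, 9/16)
5. F lies on line KD with KF:FD = 4:1 ⇒ F = (9/16, 17/80)
2·[DJY] = -1/8, 2·[MYF] = 7/40
[DJY]:[MYF] = -1/8:7/40 = -5/7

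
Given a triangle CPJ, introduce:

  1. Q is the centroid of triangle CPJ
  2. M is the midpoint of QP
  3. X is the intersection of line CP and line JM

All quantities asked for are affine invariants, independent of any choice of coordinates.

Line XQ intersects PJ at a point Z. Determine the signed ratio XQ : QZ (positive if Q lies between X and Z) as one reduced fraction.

Work in coordinates with C = (0, 0), P = (1, 0), J = (0, 1).
1. Q is the centroid of triangle CPJ ⇒ Q = (1/3, 1/3)
2. M is the midpoint of QP ⇒ M = (2/3, 1/6)
3. X is the intersection of line CP and line JM ⇒ X = (4/5, 0)
line XQ meets PJ at Z = (3/2, -1/2)
Q = X + t·(Z−X) with t = -2/3, so XQ:QZ = -2/3:5/3

XQ:QZ = -2/5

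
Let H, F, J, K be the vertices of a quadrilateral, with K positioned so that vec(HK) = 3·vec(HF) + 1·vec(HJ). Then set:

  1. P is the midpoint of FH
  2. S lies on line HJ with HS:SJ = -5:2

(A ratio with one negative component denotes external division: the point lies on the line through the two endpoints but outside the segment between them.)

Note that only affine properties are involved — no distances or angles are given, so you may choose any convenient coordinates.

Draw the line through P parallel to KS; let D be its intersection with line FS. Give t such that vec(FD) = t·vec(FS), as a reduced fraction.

t = -1/13

Assign H = (0, 0), F = (1, 0), J = (0, 1), K = (3, 1) — the answer is frame-independent, so this choice is without loss of generality.
1. P is the midpoint of FH ⇒ P = (1/2, 0)
2. S lies on line HJ with HS:SJ = -5:2 ⇒ S = (0, 5/3)
through P parallel to KS: direction (-3, 2/3); meets FS at D = (14/13, -5/39)
D = F + t·(S−F) with t = -1/13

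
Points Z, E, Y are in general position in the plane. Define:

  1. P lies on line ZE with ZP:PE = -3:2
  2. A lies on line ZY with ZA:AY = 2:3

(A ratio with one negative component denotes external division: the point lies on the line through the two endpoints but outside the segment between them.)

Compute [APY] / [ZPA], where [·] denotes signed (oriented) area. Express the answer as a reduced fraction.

Assign Z = (0, 0), E = (1, 0), Y = (0, 1) — the answer is frame-independent, so this choice is without loss of generality.
1. P lies on line ZE with ZP:PE = -3:2 ⇒ P = (3, 0)
2. A lies on line ZY with ZA:AY = 2:3 ⇒ A = (0, 2/5)
2·[APY] = 9/5, 2·[ZPA] = 6/5
[APY]:[ZPA] = 9/5:6/5 = 3/2

[APY]:[ZPA] = 3/2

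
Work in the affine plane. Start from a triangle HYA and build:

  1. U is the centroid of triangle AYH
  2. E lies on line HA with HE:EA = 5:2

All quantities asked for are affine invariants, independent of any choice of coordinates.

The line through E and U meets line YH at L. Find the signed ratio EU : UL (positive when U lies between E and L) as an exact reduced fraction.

Assign H = (0, 0), Y = (1, 0), A = (0, 1) — the answer is frame-independent, so this choice is without loss of generality.
1. U is the centroid of triangle AYH ⇒ U = (1/3, 1/3)
2. E lies on line HA with HE:EA = 5:2 ⇒ E = (0, 5/7)
line EU meets YH at L = (5/8, 0)
U = E + t·(L−E) with t = 8/15, so EU:UL = 8/15:7/15

EU:UL = 8/7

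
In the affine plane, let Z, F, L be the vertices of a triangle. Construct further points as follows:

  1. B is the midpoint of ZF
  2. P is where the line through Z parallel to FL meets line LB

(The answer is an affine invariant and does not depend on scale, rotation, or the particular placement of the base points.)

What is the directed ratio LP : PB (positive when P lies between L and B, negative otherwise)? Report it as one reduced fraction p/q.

Work in coordinates with Z = (0, 0), F = (1, 0), L = (0, 1).
1. B is the midpoint of ZF ⇒ B = (1/2, 0)
2. P is where the line through Z parallel to FL meets line LB ⇒ P = (1, -1)
P = L + t·(B−L) with t = 2, so LP:PB = t:(1−t) = 2:-1

LP:PB = -2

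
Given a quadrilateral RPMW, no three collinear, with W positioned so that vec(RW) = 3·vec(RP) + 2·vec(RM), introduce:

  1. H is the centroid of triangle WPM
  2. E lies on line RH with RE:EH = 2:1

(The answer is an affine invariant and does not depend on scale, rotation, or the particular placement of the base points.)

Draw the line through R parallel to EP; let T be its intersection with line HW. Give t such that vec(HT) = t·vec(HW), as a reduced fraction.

t = -9/11

Work in coordinates with R = (0, 0), P = (1, 0), M = (0, 1), W = (3, 2).
1. H is the centroid of triangle WPM ⇒ H = (4/3, 1)
2. E lies on line RH with RE:EH = 2:1 ⇒ E = (8/9, 2/3)
through R parallel to EP: direction (1/9, -2/3); meets HW at T = (-1/33, 2/11)
T = H + t·(W−H) with t = -9/11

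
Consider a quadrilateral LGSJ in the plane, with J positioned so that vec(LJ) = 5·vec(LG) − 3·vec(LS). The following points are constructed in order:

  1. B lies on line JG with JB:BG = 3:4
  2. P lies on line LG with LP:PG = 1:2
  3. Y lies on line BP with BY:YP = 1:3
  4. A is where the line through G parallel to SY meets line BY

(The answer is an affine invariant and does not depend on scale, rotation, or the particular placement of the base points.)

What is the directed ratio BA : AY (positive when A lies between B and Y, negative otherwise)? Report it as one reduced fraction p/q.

BA:AY = -36/11

Assign L = (0, 0), G = (1, 0), S = (0, 1), J = (5, -3) — the answer is frame-independent, so this choice is without loss of generality.
1. B lies on line JG with JB:BG = 3:4 ⇒ B = (23/7, -12/7)
2. P lies on line LG with LP:PG = 1:2 ⇒ P = (1/3, 0)
3. Y lies on line BP with BY:YP = 1:3 ⇒ Y = (107/42, -9/7)
4. A is where the line through G parallel to SY meets line BY ⇒ A = (389/175, -192/175)
A = B + t·(Y−B) with t = 36/25, so BA:AY = t:(1−t) = 36/25:-11/25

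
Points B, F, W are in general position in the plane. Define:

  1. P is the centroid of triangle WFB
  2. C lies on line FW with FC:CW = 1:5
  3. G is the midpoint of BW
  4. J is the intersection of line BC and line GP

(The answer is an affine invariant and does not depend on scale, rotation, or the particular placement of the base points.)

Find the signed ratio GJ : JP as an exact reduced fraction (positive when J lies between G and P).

GJ:JP = -15/8

Assign B = (0, 0), F = (1, 0), W = (0, 1) — the answer is frame-independent, so this choice is without loss of generality.
1. P is the centroid of triangle WFB ⇒ P = (1/3, 1/3)
2. C lies on line FW with FC:CW = 1:5 ⇒ C = (5/6, 1/6)
3. G is the midpoint of BW ⇒ G = (0, 1/2)
4. J is the intersection of line BC and line GP ⇒ J = (5/7, 1/7)
J = G + t·(P−G) with t = 15/7, so GJ:JP = t:(1−t) = 15/7:-8/7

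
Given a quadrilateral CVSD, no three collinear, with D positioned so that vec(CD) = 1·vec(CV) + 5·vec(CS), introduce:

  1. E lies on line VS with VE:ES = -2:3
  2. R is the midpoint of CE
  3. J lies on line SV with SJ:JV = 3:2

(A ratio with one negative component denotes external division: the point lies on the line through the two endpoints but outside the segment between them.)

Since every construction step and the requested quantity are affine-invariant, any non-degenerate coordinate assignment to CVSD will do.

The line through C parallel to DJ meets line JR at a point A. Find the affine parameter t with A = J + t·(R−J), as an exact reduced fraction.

t = -26/47

Work in coordinates with C = (0, 0), V = (1, 0), S = (0, 1), D = (1, 5).
1. E lies on line VS with VE:ES = -2:3 ⇒ E = (3, -2)
2. R is the midpoint of CE ⇒ R = (3/2, -1)
3. J lies on line SV with SJ:JV = 3:2 ⇒ J = (3/5, 2/5)
through C parallel to DJ: direction (-2/5, -23/5); meets JR at A = (24/235, 276/235)
A = J + t·(R−J) with t = -26/47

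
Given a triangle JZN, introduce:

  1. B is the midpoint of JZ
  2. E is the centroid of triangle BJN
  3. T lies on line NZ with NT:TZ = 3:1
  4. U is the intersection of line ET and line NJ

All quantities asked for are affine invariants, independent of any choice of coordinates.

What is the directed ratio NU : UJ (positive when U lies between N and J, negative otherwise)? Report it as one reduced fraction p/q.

NU:UJ = 9/5

Assign J = (0, 0), Z = (1, 0), N = (0, 1) — the answer is frame-independent, so this choice is without loss of generality.
1. B is the midpoint of JZ ⇒ B = (1/2, 0)
2. E is the centroid of triangle BJN ⇒ E = (1/6, 1/3)
3. T lies on line NZ with NT:TZ = 3:1 ⇒ T = (3/4, 1/4)
4. U is the intersection of line ET and line NJ ⇒ U = (0, 5/14)
U = N + t·(J−N) with t = 9/14, so NU:UJ = t:(1−t) = 9/14:5/14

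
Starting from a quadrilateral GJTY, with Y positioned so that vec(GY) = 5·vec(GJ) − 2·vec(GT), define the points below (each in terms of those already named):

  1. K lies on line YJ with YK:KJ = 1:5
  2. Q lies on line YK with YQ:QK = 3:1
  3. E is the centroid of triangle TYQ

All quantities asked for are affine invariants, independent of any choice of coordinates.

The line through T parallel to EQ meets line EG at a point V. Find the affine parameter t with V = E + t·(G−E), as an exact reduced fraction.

t = 1/17

Choose coordinates G = (0, 0), J = (1, 0), T = (0, 1), Y = (5, -2).
1. K lies on line YJ with YK:KJ = 1:5 ⇒ K = (13/3, -5/3)
2. Q lies on line YK with YQ:QK = 3:1 ⇒ Q = (9/2, -7/4)
3. E is the centroid of triangle TYQ ⇒ E = (19/6, -11/12)
through T parallel to EQ: direction (4/3, -5/6); meets EG at V = (152/51, -44/51)
V = E + t·(G−E) with t = 1/17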